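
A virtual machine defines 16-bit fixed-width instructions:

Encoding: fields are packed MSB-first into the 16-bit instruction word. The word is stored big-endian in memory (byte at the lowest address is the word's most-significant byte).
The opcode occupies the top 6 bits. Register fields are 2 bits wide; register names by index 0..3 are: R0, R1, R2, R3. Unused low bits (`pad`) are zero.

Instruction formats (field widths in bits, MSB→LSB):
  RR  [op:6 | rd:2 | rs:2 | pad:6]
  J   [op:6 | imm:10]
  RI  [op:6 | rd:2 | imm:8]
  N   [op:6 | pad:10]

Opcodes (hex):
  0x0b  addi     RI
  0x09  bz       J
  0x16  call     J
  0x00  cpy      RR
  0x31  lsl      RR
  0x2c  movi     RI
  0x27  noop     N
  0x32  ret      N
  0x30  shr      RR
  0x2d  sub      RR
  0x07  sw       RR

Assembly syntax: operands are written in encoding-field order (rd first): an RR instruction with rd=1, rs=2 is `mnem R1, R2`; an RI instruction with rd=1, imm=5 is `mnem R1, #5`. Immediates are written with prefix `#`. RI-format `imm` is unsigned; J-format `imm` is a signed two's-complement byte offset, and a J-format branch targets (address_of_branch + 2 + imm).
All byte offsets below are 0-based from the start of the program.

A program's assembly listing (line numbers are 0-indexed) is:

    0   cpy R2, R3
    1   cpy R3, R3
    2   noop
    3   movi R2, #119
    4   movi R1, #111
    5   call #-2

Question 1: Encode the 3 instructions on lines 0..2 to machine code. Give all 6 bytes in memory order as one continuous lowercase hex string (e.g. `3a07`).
02c003c09c00

line 0 (cpy): pack op=0x0:6|rd=2:2|rs=3:2|pad=0:6 = 0x02c0; big→ 02 c0
line 1 (cpy): pack op=0x0:6|rd=3:2|rs=3:2|pad=0:6 = 0x03c0; big→ 03 c0
line 2 (noop): pack op=0x27:6|pad=0:10 = 0x9c00; big→ 9c 00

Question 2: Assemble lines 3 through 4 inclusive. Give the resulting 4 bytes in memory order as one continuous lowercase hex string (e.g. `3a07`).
3. movi fields op=0x2c:6|rd=2:2|imm=119:8 → word b277h → b2 77
4. movi fields op=0x2c:6|rd=1:2|imm=111:8 → word b16fh → b1 6f

b277b16f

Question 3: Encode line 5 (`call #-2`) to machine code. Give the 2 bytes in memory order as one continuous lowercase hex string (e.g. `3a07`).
line 5 (call): pack op=0x16:6|imm=-2:10 = 0x5bfe; big→ 5b fe

5bfe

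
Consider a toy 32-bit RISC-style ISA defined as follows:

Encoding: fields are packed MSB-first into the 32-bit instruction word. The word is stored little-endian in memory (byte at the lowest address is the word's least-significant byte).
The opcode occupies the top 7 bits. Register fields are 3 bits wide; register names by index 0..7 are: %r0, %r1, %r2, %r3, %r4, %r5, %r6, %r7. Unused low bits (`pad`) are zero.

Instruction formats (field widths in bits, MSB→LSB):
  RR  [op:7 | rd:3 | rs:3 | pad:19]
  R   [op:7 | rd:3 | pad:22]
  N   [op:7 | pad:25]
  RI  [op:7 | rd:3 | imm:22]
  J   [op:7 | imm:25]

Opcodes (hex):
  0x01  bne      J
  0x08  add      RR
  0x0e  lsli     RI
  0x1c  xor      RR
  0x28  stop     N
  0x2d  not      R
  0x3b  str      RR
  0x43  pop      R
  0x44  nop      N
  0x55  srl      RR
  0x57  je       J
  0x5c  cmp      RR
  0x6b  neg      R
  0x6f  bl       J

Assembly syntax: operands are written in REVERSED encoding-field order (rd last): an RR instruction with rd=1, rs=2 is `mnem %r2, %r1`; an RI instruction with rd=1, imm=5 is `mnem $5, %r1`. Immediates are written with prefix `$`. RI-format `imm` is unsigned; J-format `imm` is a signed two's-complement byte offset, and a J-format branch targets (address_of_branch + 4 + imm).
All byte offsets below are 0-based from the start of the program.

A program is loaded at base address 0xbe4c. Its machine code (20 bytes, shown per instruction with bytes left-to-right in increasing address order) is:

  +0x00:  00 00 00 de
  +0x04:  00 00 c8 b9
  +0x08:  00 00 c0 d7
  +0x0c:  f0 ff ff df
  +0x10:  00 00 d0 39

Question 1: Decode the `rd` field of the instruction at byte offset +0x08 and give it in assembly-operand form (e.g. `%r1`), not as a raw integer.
%r7

off 0x08: read 00 00 c0 d7 as little → 0xd7c00000
  top 7b → 0x6b → neg [R]
  rd@[24:22]=0x7 ⇒ %r7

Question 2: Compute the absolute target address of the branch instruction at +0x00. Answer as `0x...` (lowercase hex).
@+00  little-endian(00 00 00 de) = 0xde000000
  op=0xde000000>>25=0x6f ⇒ bl (J)
  [24:0] imm=0 = $0
  target = base 0xbe4c + off 0x00 + 4 + imm 0 = 0xbe50

0xbe50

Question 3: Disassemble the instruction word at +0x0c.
@+0c  little-endian(f0 ff ff df) = 0xdffffff0
  top 7b → 0x6f → bl [J]
  imm@[24:0]=0x1fffff0 (s25→-16) ⇒ $-16

bl $-16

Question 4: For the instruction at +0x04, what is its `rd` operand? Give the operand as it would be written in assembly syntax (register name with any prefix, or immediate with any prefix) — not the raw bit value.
%r7

@+04  little-endian(00 00 c8 b9) = 0xb9c80000
  op=0xb9c80000>>25=0x5c ⇒ cmp (RR)
  rd: (w>>22)&0x7=0x7 → %r7
  rs: (w>>19)&0x7=0x1 → %r1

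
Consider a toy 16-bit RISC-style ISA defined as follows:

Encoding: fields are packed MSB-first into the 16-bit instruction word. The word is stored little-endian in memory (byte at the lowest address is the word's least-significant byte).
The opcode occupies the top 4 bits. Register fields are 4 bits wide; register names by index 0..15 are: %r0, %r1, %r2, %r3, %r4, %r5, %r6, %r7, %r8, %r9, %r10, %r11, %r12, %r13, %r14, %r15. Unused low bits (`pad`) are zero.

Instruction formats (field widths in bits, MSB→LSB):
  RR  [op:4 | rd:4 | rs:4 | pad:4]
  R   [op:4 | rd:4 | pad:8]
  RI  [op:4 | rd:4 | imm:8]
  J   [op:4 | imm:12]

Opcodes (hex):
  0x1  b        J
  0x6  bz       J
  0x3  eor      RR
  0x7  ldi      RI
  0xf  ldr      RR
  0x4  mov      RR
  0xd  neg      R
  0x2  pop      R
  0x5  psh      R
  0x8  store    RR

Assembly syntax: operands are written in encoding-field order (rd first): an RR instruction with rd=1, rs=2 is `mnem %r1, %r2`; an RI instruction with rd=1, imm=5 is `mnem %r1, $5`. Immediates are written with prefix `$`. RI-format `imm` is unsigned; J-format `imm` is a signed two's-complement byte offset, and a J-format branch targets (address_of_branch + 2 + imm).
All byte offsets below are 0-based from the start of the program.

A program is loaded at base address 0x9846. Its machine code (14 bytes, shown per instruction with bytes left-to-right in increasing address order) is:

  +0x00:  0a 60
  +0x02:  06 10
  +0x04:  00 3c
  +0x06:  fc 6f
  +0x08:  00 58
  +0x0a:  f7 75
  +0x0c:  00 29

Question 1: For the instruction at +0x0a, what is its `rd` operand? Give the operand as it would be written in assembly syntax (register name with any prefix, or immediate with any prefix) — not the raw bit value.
off 0x0a: read f7 75 as little → 0x75f7
  op=0x75f7>>12=0x7 ⇒ ldi (RI)
  rd@[11:8]=0x5 ⇒ %r5
  imm@[7:0]=0xf7 ⇒ $247

%r5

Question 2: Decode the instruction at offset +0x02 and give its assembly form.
off 0x02: read 06 10 as little → 0x1006
  top 4b → 0x1 → b [J]
  imm: (w>>0)&0xfff=0x6 → $6

b $6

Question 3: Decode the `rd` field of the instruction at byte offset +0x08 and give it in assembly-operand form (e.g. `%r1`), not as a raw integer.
[08] 00 58 → 0x5800
  opcode bits[15:12]=0x5: psh/R
  rd: (w>>8)&0xf=0x8 → %r8

%r8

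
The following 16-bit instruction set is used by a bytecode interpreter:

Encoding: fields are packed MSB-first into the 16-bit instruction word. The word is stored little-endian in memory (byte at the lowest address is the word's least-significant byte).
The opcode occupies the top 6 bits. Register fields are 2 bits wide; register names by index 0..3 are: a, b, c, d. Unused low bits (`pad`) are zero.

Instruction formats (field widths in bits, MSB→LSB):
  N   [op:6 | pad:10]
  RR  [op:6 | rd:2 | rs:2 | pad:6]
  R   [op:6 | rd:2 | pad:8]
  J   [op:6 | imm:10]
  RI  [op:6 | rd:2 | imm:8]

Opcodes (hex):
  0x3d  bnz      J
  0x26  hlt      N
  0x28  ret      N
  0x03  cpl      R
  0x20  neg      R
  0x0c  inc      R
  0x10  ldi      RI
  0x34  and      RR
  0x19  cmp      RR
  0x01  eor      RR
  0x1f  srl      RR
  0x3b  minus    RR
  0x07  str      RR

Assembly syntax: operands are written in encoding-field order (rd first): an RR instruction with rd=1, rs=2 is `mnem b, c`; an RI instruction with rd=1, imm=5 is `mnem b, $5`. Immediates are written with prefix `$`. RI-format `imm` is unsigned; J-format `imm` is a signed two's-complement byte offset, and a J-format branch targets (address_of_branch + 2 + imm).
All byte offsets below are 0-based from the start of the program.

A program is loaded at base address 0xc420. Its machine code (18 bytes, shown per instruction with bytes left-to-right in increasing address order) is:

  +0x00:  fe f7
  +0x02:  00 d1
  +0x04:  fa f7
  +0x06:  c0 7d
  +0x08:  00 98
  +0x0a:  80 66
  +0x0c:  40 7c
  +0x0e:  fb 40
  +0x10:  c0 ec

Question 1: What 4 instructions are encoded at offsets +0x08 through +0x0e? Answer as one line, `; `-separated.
hlt; cmp c, c; srl a, b; ldi a, $251

@+08  little-endian(00 98) = 0x9800
  opcode bits[15:10]=0x26: hlt/N
@+0a  little-endian(80 66) = 0x6680
  opcode bits[15:10]=0x19: cmp/RR
  [9:8] rd=2 = c
  [7:6] rs=2 = c
@+0c  little-endian(40 7c) = 0x7c40
  opcode bits[15:10]=0x1f: srl/RR
  [9:8] rd=0 = a
  [7:6] rs=1 = b
@+0e  little-endian(fb 40) = 0x40fb
  opcode bits[15:10]=0x10: ldi/RI
  [9:8] rd=0 = a
  [7:0] imm=251 = $251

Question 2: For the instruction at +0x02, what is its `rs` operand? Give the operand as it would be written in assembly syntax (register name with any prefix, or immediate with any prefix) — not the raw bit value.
a

off 0x02: read 00 d1 as little → 0xd100
  top 6b → 0x34 → and [RR]
  rd@[9:8]=0x1 ⇒ b
  rs@[7:6]=0x0 ⇒ a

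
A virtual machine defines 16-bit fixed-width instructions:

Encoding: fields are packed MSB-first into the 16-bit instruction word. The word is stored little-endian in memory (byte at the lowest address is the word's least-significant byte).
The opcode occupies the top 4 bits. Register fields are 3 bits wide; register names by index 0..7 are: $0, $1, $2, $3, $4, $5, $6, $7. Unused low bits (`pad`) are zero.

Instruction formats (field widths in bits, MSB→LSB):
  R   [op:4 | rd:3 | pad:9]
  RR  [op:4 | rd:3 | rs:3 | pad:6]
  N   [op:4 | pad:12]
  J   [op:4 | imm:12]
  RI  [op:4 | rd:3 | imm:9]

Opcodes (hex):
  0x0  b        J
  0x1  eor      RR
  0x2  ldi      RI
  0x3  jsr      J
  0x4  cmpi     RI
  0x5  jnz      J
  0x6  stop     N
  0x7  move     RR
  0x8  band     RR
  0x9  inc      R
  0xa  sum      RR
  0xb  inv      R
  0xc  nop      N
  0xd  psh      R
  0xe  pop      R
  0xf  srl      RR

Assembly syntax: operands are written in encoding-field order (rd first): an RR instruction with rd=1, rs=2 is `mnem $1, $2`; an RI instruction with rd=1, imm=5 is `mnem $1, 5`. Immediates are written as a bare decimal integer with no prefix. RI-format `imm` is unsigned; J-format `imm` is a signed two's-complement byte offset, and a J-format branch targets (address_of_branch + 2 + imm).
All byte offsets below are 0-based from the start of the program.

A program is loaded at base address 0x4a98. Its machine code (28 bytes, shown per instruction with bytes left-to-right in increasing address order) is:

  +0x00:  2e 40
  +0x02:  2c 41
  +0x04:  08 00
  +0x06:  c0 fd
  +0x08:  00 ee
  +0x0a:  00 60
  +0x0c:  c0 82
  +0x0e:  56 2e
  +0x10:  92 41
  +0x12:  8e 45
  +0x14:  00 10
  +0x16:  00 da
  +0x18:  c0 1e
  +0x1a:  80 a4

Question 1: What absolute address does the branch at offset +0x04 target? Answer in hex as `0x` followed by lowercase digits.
0x4aa6

off 0x04: read 08 00 as little → 0x0008
  op=0x0008>>12=0x0 ⇒ b (J)
  imm: (w>>0)&0xfff=0x8 → 8
  target = base 0x4a98 + off 0x04 + 2 + imm 8 = 0x4aa6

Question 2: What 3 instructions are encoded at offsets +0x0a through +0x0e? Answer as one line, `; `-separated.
stop; band $1, $3; ldi $7, 86

[0a] 00 60 → 0x6000
  opcode bits[15:12]=0x6: stop/N
[0c] c0 82 → 0x82c0
  opcode bits[15:12]=0x8: band/RR
  [11:9] rd=1 = $1
  [8:6] rs=3 = $3
[0e] 56 2e → 0x2e56
  opcode bits[15:12]=0x2: ldi/RI
  [11:9] rd=7 = $7
  [8:0] imm=86 = 86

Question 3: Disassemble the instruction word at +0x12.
cmpi $2, 398

+0x12: 8e 45 ⇒ word 0x458e (little)
  top 4b → 0x4 → cmpi [RI]
  [11:9] rd=2 = $2
  [8:0] imm=398 = 398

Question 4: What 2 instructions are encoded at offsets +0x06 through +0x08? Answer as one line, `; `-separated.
off 0x06: read c0 fd as little → 0xfdc0
  top 4b → 0xf → srl [RR]
  rd: (w>>9)&0x7=0x6 → $6
  rs: (w>>6)&0x7=0x7 → $7
off 0x08: read 00 ee as little → 0xee00
  top 4b → 0xe → pop [R]
  rd: (w>>9)&0x7=0x7 → $7

srl $6, $7; pop $7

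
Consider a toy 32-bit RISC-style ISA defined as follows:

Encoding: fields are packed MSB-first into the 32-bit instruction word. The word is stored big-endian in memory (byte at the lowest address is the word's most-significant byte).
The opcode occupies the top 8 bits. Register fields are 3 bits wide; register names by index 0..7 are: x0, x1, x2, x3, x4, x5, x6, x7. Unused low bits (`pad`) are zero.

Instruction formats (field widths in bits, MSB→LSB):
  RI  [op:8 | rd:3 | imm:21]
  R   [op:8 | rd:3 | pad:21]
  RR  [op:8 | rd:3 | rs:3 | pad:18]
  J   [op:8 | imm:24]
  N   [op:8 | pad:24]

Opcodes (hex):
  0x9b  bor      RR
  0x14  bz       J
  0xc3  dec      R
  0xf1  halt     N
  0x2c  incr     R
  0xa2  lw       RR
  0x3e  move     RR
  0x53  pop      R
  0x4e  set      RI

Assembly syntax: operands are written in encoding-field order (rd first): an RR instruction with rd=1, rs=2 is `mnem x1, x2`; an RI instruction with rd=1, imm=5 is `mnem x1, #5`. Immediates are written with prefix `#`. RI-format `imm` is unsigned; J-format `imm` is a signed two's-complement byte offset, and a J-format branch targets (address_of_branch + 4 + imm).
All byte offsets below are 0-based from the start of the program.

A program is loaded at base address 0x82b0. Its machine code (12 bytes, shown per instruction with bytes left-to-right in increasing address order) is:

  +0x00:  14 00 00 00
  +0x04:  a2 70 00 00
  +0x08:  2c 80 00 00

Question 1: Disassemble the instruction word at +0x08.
off 0x08: read 2c 80 00 00 as big → 0x2c800000
  opcode bits[31:24]=0x2c: incr/R
  rd@[23:21]=0x4 ⇒ x4

incr x4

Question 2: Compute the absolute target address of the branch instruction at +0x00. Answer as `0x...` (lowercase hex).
0x82b4

off 0x00: read 14 00 00 00 as big → 0x14000000
  opcode bits[31:24]=0x14: bz/J
  imm@[23:0]=0x0 ⇒ #0
  target = base 0x82b0 + off 0x00 + 4 + imm 0 = 0x82b4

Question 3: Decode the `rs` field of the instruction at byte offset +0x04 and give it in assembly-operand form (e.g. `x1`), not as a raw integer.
[04] a2 70 00 00 → 0xa2700000
  top 8b → 0xa2 → lw [RR]
  rd: (w>>21)&0x7=0x3 → x3
  rs: (w>>18)&0x7=0x4 → x4

x4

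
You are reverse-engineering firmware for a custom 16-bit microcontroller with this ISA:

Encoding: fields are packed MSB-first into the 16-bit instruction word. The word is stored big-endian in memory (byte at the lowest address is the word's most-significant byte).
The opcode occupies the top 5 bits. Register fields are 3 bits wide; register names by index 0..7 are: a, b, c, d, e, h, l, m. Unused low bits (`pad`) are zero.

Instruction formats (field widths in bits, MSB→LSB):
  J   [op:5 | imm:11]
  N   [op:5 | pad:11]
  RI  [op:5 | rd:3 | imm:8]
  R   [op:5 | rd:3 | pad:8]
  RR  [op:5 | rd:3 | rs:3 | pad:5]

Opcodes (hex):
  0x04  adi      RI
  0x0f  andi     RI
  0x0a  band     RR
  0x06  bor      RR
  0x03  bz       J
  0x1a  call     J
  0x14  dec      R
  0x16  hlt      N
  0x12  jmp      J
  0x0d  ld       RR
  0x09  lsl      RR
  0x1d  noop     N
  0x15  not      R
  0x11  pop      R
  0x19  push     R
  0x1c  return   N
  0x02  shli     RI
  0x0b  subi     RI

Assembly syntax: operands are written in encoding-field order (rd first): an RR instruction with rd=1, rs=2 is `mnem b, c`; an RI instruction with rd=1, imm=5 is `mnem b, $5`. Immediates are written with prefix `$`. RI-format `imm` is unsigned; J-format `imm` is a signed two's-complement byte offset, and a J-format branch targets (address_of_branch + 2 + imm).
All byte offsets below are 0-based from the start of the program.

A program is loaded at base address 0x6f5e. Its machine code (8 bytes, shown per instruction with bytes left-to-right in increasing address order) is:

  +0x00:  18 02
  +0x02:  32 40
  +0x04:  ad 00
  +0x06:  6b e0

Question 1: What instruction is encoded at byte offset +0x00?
bz $2

off 0x00: read 18 02 as big → 0x1802
  top 5b → 0x3 → bz [J]
  imm: (w>>0)&0x7ff=0x2 → $2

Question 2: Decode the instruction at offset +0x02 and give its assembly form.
bor c, c

off 0x02: read 32 40 as big → 0x3240
  top 5b → 0x6 → bor [RR]
  rd@[10:8]=0x2 ⇒ c
  rs@[7:5]=0x2 ⇒ c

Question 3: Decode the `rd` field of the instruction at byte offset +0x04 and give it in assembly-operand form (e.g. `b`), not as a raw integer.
h

[04] ad 00 → 0xad00
  op=0xad00>>11=0x15 ⇒ not (R)
  rd: (w>>8)&0x7=0x5 → h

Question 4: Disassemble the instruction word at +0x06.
@+06  big-endian(6b e0) = 0x6be0
  top 5b → 0xd → ld [RR]
  rd: (w>>8)&0x7=0x3 → d
  rs: (w>>5)&0x7=0x7 → m

ld d, m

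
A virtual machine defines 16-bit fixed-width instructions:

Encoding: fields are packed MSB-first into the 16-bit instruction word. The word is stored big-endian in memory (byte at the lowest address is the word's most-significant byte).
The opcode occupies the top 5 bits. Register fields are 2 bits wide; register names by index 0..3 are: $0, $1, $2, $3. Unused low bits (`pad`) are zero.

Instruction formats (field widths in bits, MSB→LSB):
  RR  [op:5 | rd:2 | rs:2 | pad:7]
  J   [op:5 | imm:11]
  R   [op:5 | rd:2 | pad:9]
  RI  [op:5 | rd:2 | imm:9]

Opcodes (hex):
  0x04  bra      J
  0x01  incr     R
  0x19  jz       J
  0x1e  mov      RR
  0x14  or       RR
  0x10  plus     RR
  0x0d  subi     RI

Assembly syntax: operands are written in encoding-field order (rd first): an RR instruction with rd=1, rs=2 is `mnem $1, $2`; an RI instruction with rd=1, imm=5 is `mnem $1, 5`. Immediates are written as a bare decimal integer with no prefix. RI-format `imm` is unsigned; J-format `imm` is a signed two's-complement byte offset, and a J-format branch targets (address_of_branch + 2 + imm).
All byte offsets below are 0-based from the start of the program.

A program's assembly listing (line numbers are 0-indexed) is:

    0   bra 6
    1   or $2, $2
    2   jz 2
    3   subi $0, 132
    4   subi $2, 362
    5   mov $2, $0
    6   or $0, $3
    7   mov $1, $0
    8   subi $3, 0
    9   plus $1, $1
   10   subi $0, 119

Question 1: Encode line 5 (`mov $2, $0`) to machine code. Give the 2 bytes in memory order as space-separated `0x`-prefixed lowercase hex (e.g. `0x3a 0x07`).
5. mov fields op=0x1e:5|rd=2:2|rs=0:2|pad=0:7 → word f400h → f4 00

0xf4 0x00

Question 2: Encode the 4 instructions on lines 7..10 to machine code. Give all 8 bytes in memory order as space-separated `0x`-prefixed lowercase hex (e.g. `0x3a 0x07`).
L7: mov op=0x1e:5|rd=1:2|rs=0:2|pad=0:7 ⇒ 0xf200 ⇒ big f2 00
L8: subi op=0xd:5|rd=3:2|imm=0:9 ⇒ 0x6e00 ⇒ big 6e 00
L9: plus op=0x10:5|rd=1:2|rs=1:2|pad=0:7 ⇒ 0x8280 ⇒ big 82 80
L10: subi op=0xd:5|rd=0:2|imm=119:9 ⇒ 0x6877 ⇒ big 68 77

0xf2 0x00 0x6e 0x00 0x82 0x80 0x68 0x77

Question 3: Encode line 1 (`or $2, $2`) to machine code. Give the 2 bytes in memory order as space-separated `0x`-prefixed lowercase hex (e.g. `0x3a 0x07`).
0xa5 0x00

line 1 (or): pack op=0x14:5|rd=2:2|rs=2:2|pad=0:7 = 0xa500; big→ a5 00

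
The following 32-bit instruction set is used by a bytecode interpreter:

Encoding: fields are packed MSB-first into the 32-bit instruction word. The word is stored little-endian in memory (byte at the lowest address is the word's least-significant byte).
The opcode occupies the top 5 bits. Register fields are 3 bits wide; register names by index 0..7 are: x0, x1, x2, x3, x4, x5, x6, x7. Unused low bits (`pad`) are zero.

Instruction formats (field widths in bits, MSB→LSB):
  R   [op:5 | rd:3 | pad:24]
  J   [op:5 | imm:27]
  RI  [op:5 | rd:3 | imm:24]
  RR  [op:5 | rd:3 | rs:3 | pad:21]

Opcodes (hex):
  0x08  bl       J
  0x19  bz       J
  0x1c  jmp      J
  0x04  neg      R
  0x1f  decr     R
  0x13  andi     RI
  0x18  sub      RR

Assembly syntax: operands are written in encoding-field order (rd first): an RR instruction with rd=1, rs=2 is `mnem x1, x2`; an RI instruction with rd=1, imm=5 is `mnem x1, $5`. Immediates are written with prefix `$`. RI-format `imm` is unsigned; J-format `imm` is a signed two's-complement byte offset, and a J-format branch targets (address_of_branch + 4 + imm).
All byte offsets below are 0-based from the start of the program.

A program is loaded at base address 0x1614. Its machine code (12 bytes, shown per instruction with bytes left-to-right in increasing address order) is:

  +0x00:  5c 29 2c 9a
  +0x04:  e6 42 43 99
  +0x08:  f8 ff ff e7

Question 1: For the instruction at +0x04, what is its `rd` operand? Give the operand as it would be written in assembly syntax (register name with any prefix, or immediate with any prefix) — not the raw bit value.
off 0x04: read e6 42 43 99 as little → 0x994342e6
  opcode bits[31:27]=0x13: andi/RI
  rd: (w>>24)&0x7=0x1 → x1
  imm: (w>>0)&0xffffff=0x4342e6 → $4408038

x1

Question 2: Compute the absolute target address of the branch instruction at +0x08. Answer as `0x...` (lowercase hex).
+0x08: f8 ff ff e7 ⇒ word 0xe7fffff8 (little)
  top 5b → 0x1c → jmp [J]
  imm@[26:0]=0x7fffff8 (s27→-8) ⇒ $-8
  target = base 0x1614 + off 0x08 + 4 + imm -8 = 0x1618

0x1618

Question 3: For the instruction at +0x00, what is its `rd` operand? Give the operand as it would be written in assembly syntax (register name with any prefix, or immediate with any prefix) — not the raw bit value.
[00] 5c 29 2c 9a → 0x9a2c295c
  opcode bits[31:27]=0x13: andi/RI
  rd@[26:24]=0x2 ⇒ x2
  imm@[23:0]=0x2c295c ⇒ $2894172

x2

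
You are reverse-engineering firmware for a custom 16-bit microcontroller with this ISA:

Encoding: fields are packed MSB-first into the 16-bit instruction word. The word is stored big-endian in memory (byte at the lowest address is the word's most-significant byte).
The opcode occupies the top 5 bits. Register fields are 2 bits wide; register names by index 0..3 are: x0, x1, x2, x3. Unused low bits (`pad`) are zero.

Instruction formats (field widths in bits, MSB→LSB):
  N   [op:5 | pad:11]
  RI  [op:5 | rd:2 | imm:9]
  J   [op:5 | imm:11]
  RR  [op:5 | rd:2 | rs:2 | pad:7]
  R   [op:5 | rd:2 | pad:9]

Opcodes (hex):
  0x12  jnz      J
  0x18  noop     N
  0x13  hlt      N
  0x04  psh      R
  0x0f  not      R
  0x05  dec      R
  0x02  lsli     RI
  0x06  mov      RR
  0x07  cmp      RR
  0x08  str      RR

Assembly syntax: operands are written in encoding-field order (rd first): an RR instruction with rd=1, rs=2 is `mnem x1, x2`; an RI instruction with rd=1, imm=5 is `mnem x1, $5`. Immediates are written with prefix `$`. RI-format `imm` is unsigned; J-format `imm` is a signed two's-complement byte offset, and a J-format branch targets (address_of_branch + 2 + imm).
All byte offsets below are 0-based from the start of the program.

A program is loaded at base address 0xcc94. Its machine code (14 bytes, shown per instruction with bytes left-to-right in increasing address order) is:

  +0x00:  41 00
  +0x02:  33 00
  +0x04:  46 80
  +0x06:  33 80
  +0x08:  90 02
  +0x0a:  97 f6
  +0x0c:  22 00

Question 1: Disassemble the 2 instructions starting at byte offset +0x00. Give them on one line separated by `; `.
off 0x00: read 41 00 as big → 0x4100
  op=0x4100>>11=0x8 ⇒ str (RR)
  rd@[10:9]=0x0 ⇒ x0
  rs@[8:7]=0x2 ⇒ x2
off 0x02: read 33 00 as big → 0x3300
  op=0x3300>>11=0x6 ⇒ mov (RR)
  rd@[10:9]=0x1 ⇒ x1
  rs@[8:7]=0x2 ⇒ x2

str x0, x2; mov x1, x2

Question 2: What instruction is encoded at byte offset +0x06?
[06] 33 80 → 0x3380
  op=0x3380>>11=0x6 ⇒ mov (RR)
  [10:9] rd=1 = x1
  [8:7] rs=3 = x3

mov x1, x3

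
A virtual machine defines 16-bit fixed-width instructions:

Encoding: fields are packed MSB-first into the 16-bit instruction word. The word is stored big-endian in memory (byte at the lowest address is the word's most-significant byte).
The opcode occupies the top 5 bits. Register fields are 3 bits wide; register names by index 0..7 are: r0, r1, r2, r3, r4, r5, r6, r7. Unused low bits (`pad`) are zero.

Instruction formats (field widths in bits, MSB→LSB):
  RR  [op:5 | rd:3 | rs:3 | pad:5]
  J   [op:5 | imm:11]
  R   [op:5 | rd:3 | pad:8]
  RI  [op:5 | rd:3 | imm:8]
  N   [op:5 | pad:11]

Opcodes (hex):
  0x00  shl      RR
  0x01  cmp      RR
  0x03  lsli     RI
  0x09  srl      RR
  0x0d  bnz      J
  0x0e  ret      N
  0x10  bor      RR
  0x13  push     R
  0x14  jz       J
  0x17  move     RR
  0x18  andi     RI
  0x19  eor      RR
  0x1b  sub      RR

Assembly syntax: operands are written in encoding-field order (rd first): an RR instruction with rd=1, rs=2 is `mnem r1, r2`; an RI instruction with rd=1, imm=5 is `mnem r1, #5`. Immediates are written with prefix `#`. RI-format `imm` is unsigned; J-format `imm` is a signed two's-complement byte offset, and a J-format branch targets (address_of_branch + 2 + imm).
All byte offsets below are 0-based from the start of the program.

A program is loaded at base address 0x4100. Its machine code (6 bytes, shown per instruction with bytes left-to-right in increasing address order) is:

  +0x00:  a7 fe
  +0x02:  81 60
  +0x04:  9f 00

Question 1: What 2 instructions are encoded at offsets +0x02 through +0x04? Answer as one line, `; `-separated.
bor r1, r3; push r7

@+02  big-endian(81 60) = 0x8160
  opcode bits[15:11]=0x10: bor/RR
  [10:8] rd=1 = r1
  [7:5] rs=3 = r3
@+04  big-endian(9f 00) = 0x9f00
  opcode bits[15:11]=0x13: push/R
  [10:8] rd=7 = r7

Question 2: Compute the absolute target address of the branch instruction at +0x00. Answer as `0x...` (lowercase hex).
off 0x00: read a7 fe as big → 0xa7fe
  opcode bits[15:11]=0x14: jz/J
  imm: (w>>0)&0x7ff=0x7fe (s11→-2) → #-2
  target = base 0x4100 + off 0x00 + 2 + imm -2 = 0x4100

0x4100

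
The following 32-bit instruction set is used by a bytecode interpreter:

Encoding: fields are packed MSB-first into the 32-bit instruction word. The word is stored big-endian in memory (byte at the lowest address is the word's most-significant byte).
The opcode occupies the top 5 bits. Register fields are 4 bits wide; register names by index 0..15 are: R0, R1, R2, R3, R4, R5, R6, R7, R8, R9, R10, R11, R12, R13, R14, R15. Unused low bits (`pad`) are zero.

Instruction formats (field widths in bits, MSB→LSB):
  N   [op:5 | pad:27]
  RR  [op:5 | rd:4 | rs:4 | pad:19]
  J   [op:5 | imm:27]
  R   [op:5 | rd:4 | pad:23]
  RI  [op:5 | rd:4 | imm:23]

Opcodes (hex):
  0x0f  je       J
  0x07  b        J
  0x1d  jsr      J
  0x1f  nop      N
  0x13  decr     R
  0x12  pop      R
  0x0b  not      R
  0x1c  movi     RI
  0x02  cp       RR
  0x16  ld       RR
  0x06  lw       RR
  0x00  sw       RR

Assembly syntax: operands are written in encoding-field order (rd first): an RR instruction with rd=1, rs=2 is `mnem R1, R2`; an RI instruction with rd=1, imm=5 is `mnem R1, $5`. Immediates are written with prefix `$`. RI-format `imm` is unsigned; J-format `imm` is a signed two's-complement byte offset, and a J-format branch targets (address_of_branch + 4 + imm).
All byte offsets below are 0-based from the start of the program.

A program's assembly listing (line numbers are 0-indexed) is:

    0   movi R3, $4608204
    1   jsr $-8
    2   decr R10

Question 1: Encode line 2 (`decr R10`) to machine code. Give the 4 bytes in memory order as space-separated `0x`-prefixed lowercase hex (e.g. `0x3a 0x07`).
0x9d 0x00 0x00 0x00

line 2 (decr): pack op=0x13:5|rd=10:4|pad=0:23 = 0x9d000000; big→ 9d 00 00 00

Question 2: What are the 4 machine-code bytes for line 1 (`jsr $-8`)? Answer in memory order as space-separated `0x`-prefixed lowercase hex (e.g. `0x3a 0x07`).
0xef 0xff 0xff 0xf8

line 1 (jsr): pack op=0x1d:5|imm=-8:27 = 0xeffffff8; big→ ef ff ff f8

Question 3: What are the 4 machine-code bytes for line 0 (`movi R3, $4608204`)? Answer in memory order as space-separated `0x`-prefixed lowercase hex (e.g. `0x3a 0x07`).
0xe1 0xc6 0x50 0xcc

line 0 (movi): pack op=0x1c:5|rd=3:4|imm=4608204:23 = 0xe1c650cc; big→ e1 c6 50 cc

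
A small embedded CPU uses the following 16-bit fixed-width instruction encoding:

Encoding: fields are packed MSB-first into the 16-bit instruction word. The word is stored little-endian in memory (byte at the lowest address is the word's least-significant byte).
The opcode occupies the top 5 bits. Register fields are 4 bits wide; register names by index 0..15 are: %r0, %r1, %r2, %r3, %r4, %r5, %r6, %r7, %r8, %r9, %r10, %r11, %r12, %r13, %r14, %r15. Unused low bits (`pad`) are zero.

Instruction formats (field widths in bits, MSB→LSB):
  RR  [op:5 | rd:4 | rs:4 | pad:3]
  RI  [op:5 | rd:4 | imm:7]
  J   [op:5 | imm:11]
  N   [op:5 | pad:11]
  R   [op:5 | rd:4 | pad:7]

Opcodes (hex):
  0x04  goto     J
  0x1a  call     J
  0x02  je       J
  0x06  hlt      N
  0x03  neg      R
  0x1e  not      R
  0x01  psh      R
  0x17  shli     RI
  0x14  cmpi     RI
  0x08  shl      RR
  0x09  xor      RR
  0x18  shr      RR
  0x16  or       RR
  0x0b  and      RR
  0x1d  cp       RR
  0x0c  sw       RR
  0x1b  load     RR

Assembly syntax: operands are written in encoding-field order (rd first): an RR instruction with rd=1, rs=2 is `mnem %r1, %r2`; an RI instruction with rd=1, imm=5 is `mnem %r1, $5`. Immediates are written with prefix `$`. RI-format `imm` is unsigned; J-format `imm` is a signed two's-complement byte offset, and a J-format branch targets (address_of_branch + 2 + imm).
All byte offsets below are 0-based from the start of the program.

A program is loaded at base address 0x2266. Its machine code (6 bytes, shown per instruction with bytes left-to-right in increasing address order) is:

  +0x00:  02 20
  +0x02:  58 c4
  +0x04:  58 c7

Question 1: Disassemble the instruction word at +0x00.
+0x00: 02 20 ⇒ word 0x2002 (little)
  top 5b → 0x4 → goto [J]
  imm: (w>>0)&0x7ff=0x2 → $2

goto $2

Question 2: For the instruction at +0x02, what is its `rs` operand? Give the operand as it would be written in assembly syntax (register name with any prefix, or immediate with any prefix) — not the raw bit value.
[02] 58 c4 → 0xc458
  op=0xc458>>11=0x18 ⇒ shr (RR)
  rd@[10:7]=0x8 ⇒ %r8
  rs@[6:3]=0xb ⇒ %r11

%r11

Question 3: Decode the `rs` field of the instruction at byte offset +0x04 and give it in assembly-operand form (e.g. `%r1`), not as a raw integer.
%r11

@+04  little-endian(58 c7) = 0xc758
  opcode bits[15:11]=0x18: shr/RR
  [10:7] rd=14 = %r14
  [6:3] rs=11 = %r11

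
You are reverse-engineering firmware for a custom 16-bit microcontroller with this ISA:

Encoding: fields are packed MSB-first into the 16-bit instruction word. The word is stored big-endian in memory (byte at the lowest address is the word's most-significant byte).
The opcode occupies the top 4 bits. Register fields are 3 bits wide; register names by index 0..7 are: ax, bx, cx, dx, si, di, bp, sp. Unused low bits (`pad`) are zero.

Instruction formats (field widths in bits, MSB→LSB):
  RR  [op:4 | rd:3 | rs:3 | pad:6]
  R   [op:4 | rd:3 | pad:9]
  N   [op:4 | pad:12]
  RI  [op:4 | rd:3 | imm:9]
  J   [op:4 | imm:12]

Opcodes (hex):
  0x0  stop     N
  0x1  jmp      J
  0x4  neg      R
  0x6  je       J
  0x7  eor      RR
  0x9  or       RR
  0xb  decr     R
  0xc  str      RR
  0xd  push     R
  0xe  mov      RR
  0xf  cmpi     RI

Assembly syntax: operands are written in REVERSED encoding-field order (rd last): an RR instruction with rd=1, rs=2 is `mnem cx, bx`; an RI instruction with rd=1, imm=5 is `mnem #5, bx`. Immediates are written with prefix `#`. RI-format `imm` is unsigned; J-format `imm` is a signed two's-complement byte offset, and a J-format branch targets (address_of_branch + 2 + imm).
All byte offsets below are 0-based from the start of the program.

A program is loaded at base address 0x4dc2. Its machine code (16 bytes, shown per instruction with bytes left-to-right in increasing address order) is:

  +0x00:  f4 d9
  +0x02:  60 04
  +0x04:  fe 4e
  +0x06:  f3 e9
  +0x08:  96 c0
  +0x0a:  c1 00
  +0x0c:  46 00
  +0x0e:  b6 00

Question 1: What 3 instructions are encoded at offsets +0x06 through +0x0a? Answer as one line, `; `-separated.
cmpi #489, bx; or dx, dx; str si, ax

off 0x06: read f3 e9 as big → 0xf3e9
  op=0xf3e9>>12=0xf ⇒ cmpi (RI)
  rd@[11:9]=0x1 ⇒ bx
  imm@[8:0]=0x1e9 ⇒ #489
off 0x08: read 96 c0 as big → 0x96c0
  op=0x96c0>>12=0x9 ⇒ or (RR)
  rd@[11:9]=0x3 ⇒ dx
  rs@[8:6]=0x3 ⇒ dx
off 0x0a: read c1 00 as big → 0xc100
  op=0xc100>>12=0xc ⇒ str (RR)
  rd@[11:9]=0x0 ⇒ ax
  rs@[8:6]=0x4 ⇒ si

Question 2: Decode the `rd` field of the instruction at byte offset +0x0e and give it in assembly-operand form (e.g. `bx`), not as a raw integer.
[0e] b6 00 → 0xb600
  opcode bits[15:12]=0xb: decr/R
  [11:9] rd=3 = dx

dx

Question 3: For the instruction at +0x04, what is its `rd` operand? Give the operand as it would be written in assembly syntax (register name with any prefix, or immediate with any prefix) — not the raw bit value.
[04] fe 4e → 0xfe4e
  opcode bits[15:12]=0xf: cmpi/RI
  rd: (w>>9)&0x7=0x7 → sp
  imm: (w>>0)&0x1ff=0x4e → #78

sp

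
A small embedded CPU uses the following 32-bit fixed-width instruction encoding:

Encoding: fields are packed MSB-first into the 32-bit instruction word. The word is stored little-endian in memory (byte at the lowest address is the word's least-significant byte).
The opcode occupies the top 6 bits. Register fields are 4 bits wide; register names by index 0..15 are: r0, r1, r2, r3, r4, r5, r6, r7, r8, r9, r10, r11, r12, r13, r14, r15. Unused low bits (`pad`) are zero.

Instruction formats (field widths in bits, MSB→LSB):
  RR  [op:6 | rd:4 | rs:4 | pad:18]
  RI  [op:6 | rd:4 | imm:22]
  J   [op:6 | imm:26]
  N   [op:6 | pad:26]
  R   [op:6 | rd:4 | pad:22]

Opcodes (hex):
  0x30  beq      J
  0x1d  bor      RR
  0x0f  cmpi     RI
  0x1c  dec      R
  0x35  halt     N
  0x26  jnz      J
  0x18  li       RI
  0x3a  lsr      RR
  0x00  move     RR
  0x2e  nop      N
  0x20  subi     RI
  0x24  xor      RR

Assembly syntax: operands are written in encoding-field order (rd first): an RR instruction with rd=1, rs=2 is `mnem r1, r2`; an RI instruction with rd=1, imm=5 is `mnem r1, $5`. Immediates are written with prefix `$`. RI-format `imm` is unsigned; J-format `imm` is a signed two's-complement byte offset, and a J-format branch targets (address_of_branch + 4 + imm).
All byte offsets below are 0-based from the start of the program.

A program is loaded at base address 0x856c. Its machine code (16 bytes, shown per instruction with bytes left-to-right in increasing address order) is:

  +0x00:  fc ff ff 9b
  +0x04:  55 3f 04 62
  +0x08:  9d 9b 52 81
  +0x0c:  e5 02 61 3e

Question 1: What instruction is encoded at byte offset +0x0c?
[0c] e5 02 61 3e → 0x3e6102e5
  opcode bits[31:26]=0xf: cmpi/RI
  [25:22] rd=9 = r9
  [21:0] imm=2163429 = $2163429

cmpi r9, $2163429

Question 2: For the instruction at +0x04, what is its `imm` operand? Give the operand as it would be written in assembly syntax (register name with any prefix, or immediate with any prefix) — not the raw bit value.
$278357

[04] 55 3f 04 62 → 0x62043f55
  top 6b → 0x18 → li [RI]
  rd@[25:22]=0x8 ⇒ r8
  imm@[21:0]=0x43f55 ⇒ $278357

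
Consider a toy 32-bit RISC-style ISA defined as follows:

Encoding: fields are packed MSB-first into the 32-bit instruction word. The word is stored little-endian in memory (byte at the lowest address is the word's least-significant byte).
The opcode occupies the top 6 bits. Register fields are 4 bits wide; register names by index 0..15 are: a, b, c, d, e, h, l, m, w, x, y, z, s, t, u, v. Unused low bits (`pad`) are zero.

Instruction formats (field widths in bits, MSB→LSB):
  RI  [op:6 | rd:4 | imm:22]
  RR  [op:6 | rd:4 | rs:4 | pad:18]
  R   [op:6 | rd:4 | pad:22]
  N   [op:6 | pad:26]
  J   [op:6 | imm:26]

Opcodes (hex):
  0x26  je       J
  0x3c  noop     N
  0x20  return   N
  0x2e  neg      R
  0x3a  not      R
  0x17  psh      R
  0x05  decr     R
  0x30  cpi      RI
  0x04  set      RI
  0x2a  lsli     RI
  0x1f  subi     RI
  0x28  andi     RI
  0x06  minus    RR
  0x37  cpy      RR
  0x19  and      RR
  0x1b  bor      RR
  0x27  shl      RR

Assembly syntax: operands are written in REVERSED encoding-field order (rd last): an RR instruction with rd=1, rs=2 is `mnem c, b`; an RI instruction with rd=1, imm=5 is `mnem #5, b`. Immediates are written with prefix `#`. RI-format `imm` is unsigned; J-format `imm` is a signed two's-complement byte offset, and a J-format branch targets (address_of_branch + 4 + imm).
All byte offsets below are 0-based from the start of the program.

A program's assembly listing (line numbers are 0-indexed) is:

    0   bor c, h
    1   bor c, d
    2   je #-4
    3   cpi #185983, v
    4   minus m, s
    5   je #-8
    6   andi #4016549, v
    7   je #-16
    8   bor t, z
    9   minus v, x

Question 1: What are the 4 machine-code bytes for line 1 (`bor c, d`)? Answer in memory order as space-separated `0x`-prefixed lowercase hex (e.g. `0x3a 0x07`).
0x00 0x00 0xc8 0x6c

1. bor fields op=0x1b:6|rd=3:4|rs=2:4|pad=0:18 → word 6cc80000h → 00 00 c8 6c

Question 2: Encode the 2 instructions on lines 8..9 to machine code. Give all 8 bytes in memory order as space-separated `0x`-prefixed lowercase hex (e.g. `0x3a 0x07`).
0x00 0x00 0xf4 0x6e 0x00 0x00 0x7c 0x1a

L8: bor op=0x1b:6|rd=11:4|rs=13:4|pad=0:18 ⇒ 0x6ef40000 ⇒ little 00 00 f4 6e
L9: minus op=0x6:6|rd=9:4|rs=15:4|pad=0:18 ⇒ 0x1a7c0000 ⇒ little 00 00 7c 1a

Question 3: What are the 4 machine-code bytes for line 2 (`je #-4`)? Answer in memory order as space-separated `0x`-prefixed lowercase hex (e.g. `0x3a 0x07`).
0xfc 0xff 0xff 0x9b

2. je fields op=0x26:6|imm=-4:26 → word 9bfffffch → fc ff ff 9b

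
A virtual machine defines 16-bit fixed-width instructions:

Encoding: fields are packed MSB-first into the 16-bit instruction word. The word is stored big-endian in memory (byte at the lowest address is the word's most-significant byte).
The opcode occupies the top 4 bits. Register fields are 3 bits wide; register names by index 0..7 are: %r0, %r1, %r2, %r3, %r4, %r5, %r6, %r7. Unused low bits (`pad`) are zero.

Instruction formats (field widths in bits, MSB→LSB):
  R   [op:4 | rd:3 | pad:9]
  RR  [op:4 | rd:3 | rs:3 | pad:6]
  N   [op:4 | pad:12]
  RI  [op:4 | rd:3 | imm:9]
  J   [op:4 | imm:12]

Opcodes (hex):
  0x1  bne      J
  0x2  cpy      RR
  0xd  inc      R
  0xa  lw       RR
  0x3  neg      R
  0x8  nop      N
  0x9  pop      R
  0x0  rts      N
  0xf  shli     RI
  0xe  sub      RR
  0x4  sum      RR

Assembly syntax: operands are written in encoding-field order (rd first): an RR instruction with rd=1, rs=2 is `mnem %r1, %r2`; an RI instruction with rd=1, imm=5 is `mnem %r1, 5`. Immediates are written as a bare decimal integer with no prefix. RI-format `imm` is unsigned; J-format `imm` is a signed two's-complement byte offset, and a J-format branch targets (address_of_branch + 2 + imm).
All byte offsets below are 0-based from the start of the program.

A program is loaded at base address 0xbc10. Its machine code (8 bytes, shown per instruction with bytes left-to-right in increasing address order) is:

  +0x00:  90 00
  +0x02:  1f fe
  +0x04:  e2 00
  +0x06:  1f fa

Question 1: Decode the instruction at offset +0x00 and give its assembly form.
@+00  big-endian(90 00) = 0x9000
  op=0x9000>>12=0x9 ⇒ pop (R)
  [11:9] rd=0 = %r0

pop %r0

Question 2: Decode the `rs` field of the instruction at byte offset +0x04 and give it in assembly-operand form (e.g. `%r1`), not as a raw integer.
+0x04: e2 00 ⇒ word 0xe200 (big)
  op=0xe200>>12=0xe ⇒ sub (RR)
  rd: (w>>9)&0x7=0x1 → %r1
  rs: (w>>6)&0x7=0x0 → %r0

%r0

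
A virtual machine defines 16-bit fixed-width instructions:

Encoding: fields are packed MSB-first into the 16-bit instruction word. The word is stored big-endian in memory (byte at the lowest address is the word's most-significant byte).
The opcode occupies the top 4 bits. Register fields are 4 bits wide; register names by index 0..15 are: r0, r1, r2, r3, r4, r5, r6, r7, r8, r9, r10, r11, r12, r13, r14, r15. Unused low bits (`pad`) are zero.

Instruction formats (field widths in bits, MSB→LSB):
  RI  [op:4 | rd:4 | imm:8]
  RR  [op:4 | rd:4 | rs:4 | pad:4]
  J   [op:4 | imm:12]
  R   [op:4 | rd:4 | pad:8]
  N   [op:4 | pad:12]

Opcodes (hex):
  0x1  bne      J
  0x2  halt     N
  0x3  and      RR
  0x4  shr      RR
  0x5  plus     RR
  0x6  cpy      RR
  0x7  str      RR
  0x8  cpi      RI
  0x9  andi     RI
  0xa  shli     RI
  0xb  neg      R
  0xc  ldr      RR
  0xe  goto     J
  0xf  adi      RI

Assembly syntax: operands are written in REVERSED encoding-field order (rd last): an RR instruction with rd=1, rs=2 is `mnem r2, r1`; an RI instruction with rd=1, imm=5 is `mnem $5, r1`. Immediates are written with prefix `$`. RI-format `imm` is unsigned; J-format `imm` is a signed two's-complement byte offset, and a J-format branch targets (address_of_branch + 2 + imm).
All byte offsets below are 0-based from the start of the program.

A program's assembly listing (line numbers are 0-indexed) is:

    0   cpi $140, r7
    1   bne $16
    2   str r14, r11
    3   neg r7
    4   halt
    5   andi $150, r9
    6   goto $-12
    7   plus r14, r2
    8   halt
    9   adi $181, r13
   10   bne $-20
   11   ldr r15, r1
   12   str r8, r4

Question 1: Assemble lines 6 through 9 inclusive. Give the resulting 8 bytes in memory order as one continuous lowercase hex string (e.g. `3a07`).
L6: goto op=0xe:4|imm=-12:12 ⇒ 0xeff4 ⇒ big ef f4
L7: plus op=0x5:4|rd=2:4|rs=14:4|pad=0:4 ⇒ 0x52e0 ⇒ big 52 e0
L8: halt op=0x2:4|pad=0:12 ⇒ 0x2000 ⇒ big 20 00
L9: adi op=0xf:4|rd=13:4|imm=181:8 ⇒ 0xfdb5 ⇒ big fd b5

eff452e02000fdb5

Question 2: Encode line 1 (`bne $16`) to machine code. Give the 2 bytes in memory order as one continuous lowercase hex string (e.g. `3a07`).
1010

line 1 (bne): pack op=0x1:4|imm=16:12 = 0x1010; big→ 10 10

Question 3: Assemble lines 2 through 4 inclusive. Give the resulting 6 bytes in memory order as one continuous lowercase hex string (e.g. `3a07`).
line 2 (str): pack op=0x7:4|rd=11:4|rs=14:4|pad=0:4 = 0x7be0; big→ 7b e0
line 3 (neg): pack op=0xb:4|rd=7:4|pad=0:8 = 0xb700; big→ b7 00
line 4 (halt): pack op=0x2:4|pad=0:12 = 0x2000; big→ 20 00

7be0b7002000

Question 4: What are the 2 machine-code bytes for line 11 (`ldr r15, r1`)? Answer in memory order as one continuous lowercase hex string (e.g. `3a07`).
c1f0

line 11 (ldr): pack op=0xc:4|rd=1:4|rs=15:4|pad=0:4 = 0xc1f0; big→ c1 f0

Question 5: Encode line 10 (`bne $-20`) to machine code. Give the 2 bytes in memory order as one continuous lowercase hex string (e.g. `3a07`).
1fec

L10: bne op=0x1:4|imm=-20:12 ⇒ 0x1fec ⇒ big 1f ec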